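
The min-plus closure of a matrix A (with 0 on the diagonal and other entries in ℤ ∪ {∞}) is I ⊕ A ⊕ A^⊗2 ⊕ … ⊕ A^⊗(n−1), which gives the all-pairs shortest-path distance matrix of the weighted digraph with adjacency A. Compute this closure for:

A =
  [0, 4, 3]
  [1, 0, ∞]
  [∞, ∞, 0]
Closure =
  [0, 4, 3]
  [1, 0, 4]
  [∞, ∞, 0]

This is the Floyd-Warshall all-pairs shortest-path computation. For each intermediate vertex k = 0, 1, …, 2, update dist[i][j] ← min(dist[i][j], dist[i][k] + dist[k][j]). The final matrix gives, for each (i, j), the minimum total weight of any directed path from i to j (possibly empty when i = j).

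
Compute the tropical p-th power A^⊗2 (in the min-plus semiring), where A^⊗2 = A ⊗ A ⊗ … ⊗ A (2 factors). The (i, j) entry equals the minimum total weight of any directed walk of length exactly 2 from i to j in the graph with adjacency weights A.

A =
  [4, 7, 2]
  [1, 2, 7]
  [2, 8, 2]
A^⊗2 =
  [4, 9, 4]
  [3, 4, 3]
  [4, 9, 4]

Each entry (A^⊗2)_ij equals the minimum over all length-2 walks i = v_0 → v_1 → … → v_2 = j of Σ_t A[v_t][v_{t+1}]. For example, for (i, j) = (0, 2) we minimise over 3 possible intermediate vertex sequences; the minimum is 4, attained along the walk 0 → 2 → 2.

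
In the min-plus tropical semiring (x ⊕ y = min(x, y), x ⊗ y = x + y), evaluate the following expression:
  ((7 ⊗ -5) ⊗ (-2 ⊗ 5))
((7 ⊗ -5) ⊗ (-2 ⊗ 5)) = 5

Expand innermost to outermost. Recall ⊕ takes the minimum of its arguments and ⊗ takes their sum. Working out the expression ((7 ⊗ -5) ⊗ (-2 ⊗ 5)) gives 5.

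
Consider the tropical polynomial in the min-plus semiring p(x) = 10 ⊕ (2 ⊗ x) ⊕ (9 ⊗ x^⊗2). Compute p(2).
p(2) = 4

A tropical monomial a ⊗ x^⊗i evaluates to a + i · x. Evaluating each term at x = 2:
  Term 0 contributes 10 + 0 · 2 = 10
  Term 1 contributes 2 + 1 · 2 = 4
  Term 2 contributes 9 + 2 · 2 = 13
p(2) = ⊕ of these = min[10, 4, 13] = 4.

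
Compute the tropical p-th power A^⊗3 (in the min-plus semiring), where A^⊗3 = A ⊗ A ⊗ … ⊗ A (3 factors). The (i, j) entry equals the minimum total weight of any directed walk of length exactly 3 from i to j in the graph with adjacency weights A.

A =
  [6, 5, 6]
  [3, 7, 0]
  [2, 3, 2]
A^⊗3 =
  [7, 8, 7]
  [4, 5, 3]
  [5, 6, 5]

Each entry (A^⊗3)_ij equals the minimum over all length-3 walks i = v_0 → v_1 → … → v_3 = j of Σ_t A[v_t][v_{t+1}]. For example, for (i, j) = (0, 2) we minimise over 9 possible intermediate vertex sequences; the minimum is 7, attained along the walk 0 → 1 → 2 → 2.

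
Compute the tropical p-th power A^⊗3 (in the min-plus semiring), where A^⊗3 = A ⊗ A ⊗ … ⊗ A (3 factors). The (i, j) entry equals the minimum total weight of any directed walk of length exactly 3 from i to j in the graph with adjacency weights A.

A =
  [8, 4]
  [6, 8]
A^⊗3 =
  [18, 14]
  [16, 18]

Each entry (A^⊗3)_ij equals the minimum over all length-3 walks i = v_0 → v_1 → … → v_3 = j of Σ_t A[v_t][v_{t+1}]. For example, for (i, j) = (0, 1) we minimise over 4 possible intermediate vertex sequences; the minimum is 14, attained along the walk 0 → 1 → 0 → 1.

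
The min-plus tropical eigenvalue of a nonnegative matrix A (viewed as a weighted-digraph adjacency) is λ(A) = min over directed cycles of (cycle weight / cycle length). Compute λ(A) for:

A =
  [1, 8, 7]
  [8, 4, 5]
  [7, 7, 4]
λ(A) = 1

Enumerate directed cycles and compute their means (weight / length). Sample:
  cycle 0 → 0: weight = 1, length = 1, mean = 1/1 ≈ 1.000
  cycle 1 → 1: weight = 4, length = 1, mean = 4/1 ≈ 4.000
  cycle 2 → 2: weight = 4, length = 1, mean = 4/1 ≈ 4.000
  cycle 0 → 1 → 0: weight = 16, length = 2, mean = 16/2 ≈ 8.000
  cycle 0 → 2 → 0: weight = 14, length = 2, mean = 14/2 ≈ 7.000
  cycle 1 → 0 → 1: weight = 16, length = 2, mean = 16/2 ≈ 8.000
Minimum mean = 1.000, attained e.g. along the cycle 0 → 0 with weight 1 and length 1. So λ(A) = 1/1 = 1.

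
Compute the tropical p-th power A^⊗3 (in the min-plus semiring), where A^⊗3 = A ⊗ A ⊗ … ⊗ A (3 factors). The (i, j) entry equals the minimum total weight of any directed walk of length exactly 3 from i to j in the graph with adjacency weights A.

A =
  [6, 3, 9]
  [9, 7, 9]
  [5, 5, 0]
A^⊗3 =
  [14, 14, 9]
  [14, 14, 9]
  [5, 5, 0]

Each entry (A^⊗3)_ij equals the minimum over all length-3 walks i = v_0 → v_1 → … → v_3 = j of Σ_t A[v_t][v_{t+1}]. For example, for (i, j) = (0, 2) we minimise over 9 possible intermediate vertex sequences; the minimum is 9, attained along the walk 0 → 2 → 2 → 2.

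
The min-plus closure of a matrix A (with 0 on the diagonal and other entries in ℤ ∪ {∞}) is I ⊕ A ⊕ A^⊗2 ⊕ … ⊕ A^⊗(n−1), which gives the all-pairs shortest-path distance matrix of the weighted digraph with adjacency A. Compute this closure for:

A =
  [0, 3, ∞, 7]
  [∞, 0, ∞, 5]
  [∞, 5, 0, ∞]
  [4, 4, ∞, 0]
Closure =
  [0, 3, ∞, 7]
  [9, 0, ∞, 5]
  [14, 5, 0, 10]
  [4, 4, ∞, 0]

This is the Floyd-Warshall all-pairs shortest-path computation. For each intermediate vertex k = 0, 1, …, 3, update dist[i][j] ← min(dist[i][j], dist[i][k] + dist[k][j]). The final matrix gives, for each (i, j), the minimum total weight of any directed path from i to j (possibly empty when i = j).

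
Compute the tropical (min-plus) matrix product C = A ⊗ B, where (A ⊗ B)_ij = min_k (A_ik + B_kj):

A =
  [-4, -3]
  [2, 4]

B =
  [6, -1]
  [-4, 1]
A ⊗ B =
  [-7, -5]
  [0, 1]

Apply the min-plus product entry-by-entry:
  C[0][0] = min over k of (A[0][0] + B[0][0] = -4 + 6 = 2, A[0][1] + B[1][0] = -3 + -4 = -7) = -7 (attained at k = 1)
  C[0][1] = min over k of (A[0][0] + B[0][1] = -4 + -1 = -5, A[0][1] + B[1][1] = -3 + 1 = -2) = -5 (attained at k = 0)
  C[1][0] = min over k of (A[1][0] + B[0][0] = 2 + 6 = 8, A[1][1] + B[1][0] = 4 + -4 = 0) = 0 (attained at k = 1)
  C[1][1] = min over k of (A[1][0] + B[0][1] = 2 + -1 = 1, A[1][1] + B[1][1] = 4 + 1 = 5) = 1 (attained at k = 0)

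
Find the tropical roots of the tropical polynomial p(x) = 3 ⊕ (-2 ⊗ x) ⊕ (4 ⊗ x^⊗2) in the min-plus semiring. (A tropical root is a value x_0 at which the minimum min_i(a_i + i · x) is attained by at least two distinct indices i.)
Roots: {-6, 5}

Each tropical root is a break point of the lower envelope of the lines y = a_i + i · x (there are 3 lines, with slopes 0, 1, ..., 2). Only the lines that attain the minimum somewhere contribute to roots; other lines are dominated. Here the surviving (envelope) indices are i = 2, i = 1, i = 0.
Intersections between consecutive envelope lines give the roots: for adjacent envelope indices i < j the intersection is x = (a_i − a_j) / (j − i). Reading off the sorted break points: {-6, 5}.
Verification: at each break x_0, at least two indices attain the minimum of min_i(a_i + i · x_0).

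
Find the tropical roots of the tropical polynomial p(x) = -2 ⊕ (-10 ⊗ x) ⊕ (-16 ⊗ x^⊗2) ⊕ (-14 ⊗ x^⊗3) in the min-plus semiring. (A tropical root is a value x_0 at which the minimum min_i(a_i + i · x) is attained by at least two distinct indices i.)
Roots: {-2, 6, 8}

Each tropical root is a break point of the lower envelope of the lines y = a_i + i · x (there are 4 lines, with slopes 0, 1, ..., 3). Only the lines that attain the minimum somewhere contribute to roots; other lines are dominated. Here the surviving (envelope) indices are i = 3, i = 2, i = 1, i = 0.
Intersections between consecutive envelope lines give the roots: for adjacent envelope indices i < j the intersection is x = (a_i − a_j) / (j − i). Reading off the sorted break points: {-2, 6, 8}.
Verification: at each break x_0, at least two indices attain the minimum of min_i(a_i + i · x_0).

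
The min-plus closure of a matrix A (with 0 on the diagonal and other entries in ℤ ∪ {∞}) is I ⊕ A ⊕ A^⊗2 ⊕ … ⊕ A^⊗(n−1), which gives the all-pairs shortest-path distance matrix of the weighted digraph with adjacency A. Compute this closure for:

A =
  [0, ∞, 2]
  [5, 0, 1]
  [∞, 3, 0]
Closure =
  [0, 5, 2]
  [5, 0, 1]
  [8, 3, 0]

This is the Floyd-Warshall all-pairs shortest-path computation. For each intermediate vertex k = 0, 1, …, 2, update dist[i][j] ← min(dist[i][j], dist[i][k] + dist[k][j]). The final matrix gives, for each (i, j), the minimum total weight of any directed path from i to j (possibly empty when i = j).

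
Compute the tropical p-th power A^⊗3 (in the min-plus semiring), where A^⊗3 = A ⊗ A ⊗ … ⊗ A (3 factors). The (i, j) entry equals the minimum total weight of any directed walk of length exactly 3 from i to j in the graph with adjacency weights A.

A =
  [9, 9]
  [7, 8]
A^⊗3 =
  [24, 25]
  [23, 24]

Each entry (A^⊗3)_ij equals the minimum over all length-3 walks i = v_0 → v_1 → … → v_3 = j of Σ_t A[v_t][v_{t+1}]. For example, for (i, j) = (0, 1) we minimise over 4 possible intermediate vertex sequences; the minimum is 25, attained along the walk 0 → 1 → 0 → 1.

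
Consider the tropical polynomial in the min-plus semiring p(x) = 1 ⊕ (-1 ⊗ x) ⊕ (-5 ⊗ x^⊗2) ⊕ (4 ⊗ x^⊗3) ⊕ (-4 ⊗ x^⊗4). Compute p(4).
p(4) = 1

A tropical monomial a ⊗ x^⊗i evaluates to a + i · x. Evaluating each term at x = 4:
  Term 0 contributes 1 + 0 · 4 = 1
  Term 1 contributes -1 + 1 · 4 = 3
  Term 2 contributes -5 + 2 · 4 = 3
  Term 3 contributes 4 + 3 · 4 = 16
  Term 4 contributes -4 + 4 · 4 = 12
p(4) = ⊕ of these = min[1, 3, 3, 16, 12] = 1.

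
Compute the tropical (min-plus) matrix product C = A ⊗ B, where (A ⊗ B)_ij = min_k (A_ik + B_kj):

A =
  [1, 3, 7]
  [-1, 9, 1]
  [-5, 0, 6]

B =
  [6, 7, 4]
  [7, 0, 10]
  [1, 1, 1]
A ⊗ B =
  [7, 3, 5]
  [2, 2, 2]
  [1, 0, -1]

Apply the min-plus product entry-by-entry:
  C[0][0] = min over k of (A[0][0] + B[0][0] = 1 + 6 = 7, A[0][1] + B[1][0] = 3 + 7 = 10, A[0][2] + B[2][0] = 7 + 1 = 8) = 7 (attained at k = 0)
  C[0][1] = min over k of (A[0][0] + B[0][1] = 1 + 7 = 8, A[0][1] + B[1][1] = 3 + 0 = 3, A[0][2] + B[2][1] = 7 + 1 = 8) = 3 (attained at k = 1)
  C[0][2] = min over k of (A[0][0] + B[0][2] = 1 + 4 = 5, A[0][1] + B[1][2] = 3 + 10 = 13, A[0][2] + B[2][2] = 7 + 1 = 8) = 5 (attained at k = 0)
  C[1][0] = min over k of (A[1][0] + B[0][0] = -1 + 6 = 5, A[1][1] + B[1][0] = 9 + 7 = 16, A[1][2] + B[2][0] = 1 + 1 = 2) = 2 (attained at k = 2)
  C[1][1] = min over k of (A[1][0] + B[0][1] = -1 + 7 = 6, A[1][1] + B[1][1] = 9 + 0 = 9, A[1][2] + B[2][1] = 1 + 1 = 2) = 2 (attained at k = 2)
  C[1][2] = min over k of (A[1][0] + B[0][2] = -1 + 4 = 3, A[1][1] + B[1][2] = 9 + 10 = 19, A[1][2] + B[2][2] = 1 + 1 = 2) = 2 (attained at k = 2)
  C[2][0] = min over k of (A[2][0] + B[0][0] = -5 + 6 = 1, A[2][1] + B[1][0] = 0 + 7 = 7, A[2][2] + B[2][0] = 6 + 1 = 7) = 1 (attained at k = 0)
  C[2][1] = min over k of (A[2][0] + B[0][1] = -5 + 7 = 2, A[2][1] + B[1][1] = 0 + 0 = 0, A[2][2] + B[2][1] = 6 + 1 = 7) = 0 (attained at k = 1)
  C[2][2] = min over k of (A[2][0] + B[0][2] = -5 + 4 = -1, A[2][1] + B[1][2] = 0 + 10 = 10, A[2][2] + B[2][2] = 6 + 1 = 7) = -1 (attained at k = 0)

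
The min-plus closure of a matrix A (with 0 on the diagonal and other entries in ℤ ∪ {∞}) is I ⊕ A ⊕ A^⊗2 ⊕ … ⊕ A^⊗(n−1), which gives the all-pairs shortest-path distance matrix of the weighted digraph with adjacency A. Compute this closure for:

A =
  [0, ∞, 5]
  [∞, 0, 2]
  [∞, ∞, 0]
Closure =
  [0, ∞, 5]
  [∞, 0, 2]
  [∞, ∞, 0]

This is the Floyd-Warshall all-pairs shortest-path computation. For each intermediate vertex k = 0, 1, …, 2, update dist[i][j] ← min(dist[i][j], dist[i][k] + dist[k][j]). The final matrix gives, for each (i, j), the minimum total weight of any directed path from i to j (possibly empty when i = j).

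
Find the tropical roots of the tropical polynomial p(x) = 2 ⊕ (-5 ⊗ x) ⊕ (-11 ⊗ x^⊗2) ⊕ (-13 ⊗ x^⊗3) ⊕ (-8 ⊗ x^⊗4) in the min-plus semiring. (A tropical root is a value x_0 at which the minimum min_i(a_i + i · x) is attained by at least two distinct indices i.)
Roots: {-5, 2, 6, 7}

Each tropical root is a break point of the lower envelope of the lines y = a_i + i · x (there are 5 lines, with slopes 0, 1, ..., 4). Only the lines that attain the minimum somewhere contribute to roots; other lines are dominated. Here the surviving (envelope) indices are i = 4, i = 3, i = 2, i = 1, i = 0.
Intersections between consecutive envelope lines give the roots: for adjacent envelope indices i < j the intersection is x = (a_i − a_j) / (j − i). Reading off the sorted break points: {-5, 2, 6, 7}.
Verification: at each break x_0, at least two indices attain the minimum of min_i(a_i + i · x_0).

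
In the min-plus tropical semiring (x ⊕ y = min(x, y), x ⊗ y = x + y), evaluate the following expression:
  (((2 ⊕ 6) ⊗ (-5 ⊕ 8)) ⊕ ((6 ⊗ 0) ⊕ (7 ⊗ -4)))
(((2 ⊕ 6) ⊗ (-5 ⊕ 8)) ⊕ ((6 ⊗ 0) ⊕ (7 ⊗ -4))) = -3

Expand innermost to outermost. Recall ⊕ takes the minimum of its arguments and ⊗ takes their sum. Working out the expression (((2 ⊕ 6) ⊗ (-5 ⊕ 8)) ⊕ ((6 ⊗ 0) ⊕ (7 ⊗ -4))) gives -3.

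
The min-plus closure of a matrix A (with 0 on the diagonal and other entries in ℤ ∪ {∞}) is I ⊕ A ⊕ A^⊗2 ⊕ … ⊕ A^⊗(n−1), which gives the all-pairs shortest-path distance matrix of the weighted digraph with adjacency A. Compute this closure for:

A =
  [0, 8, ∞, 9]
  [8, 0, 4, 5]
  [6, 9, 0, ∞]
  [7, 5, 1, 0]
Closure =
  [0, 8, 10, 9]
  [8, 0, 4, 5]
  [6, 9, 0, 14]
  [7, 5, 1, 0]

This is the Floyd-Warshall all-pairs shortest-path computation. For each intermediate vertex k = 0, 1, …, 3, update dist[i][j] ← min(dist[i][j], dist[i][k] + dist[k][j]). The final matrix gives, for each (i, j), the minimum total weight of any directed path from i to j (possibly empty when i = j).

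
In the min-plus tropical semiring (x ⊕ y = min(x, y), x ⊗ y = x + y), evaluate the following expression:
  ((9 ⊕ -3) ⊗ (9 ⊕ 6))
((9 ⊕ -3) ⊗ (9 ⊕ 6)) = 3

Expand innermost to outermost. Recall ⊕ takes the minimum of its arguments and ⊗ takes their sum. Working out the expression ((9 ⊕ -3) ⊗ (9 ⊕ 6)) gives 3.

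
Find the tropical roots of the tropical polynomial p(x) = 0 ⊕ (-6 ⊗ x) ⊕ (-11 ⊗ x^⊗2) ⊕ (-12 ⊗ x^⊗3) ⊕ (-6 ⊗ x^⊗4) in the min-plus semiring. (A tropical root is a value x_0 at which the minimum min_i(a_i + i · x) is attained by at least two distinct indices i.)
Roots: {-6, 1, 5, 6}

Each tropical root is a break point of the lower envelope of the lines y = a_i + i · x (there are 5 lines, with slopes 0, 1, ..., 4). Only the lines that attain the minimum somewhere contribute to roots; other lines are dominated. Here the surviving (envelope) indices are i = 4, i = 3, i = 2, i = 1, i = 0.
Intersections between consecutive envelope lines give the roots: for adjacent envelope indices i < j the intersection is x = (a_i − a_j) / (j − i). Reading off the sorted break points: {-6, 1, 5, 6}.
Verification: at each break x_0, at least two indices attain the minimum of min_i(a_i + i · x_0).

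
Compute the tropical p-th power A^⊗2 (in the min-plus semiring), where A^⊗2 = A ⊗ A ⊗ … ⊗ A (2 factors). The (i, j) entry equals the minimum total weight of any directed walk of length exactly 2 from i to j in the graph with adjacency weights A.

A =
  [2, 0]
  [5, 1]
A^⊗2 =
  [4, 1]
  [6, 2]

Each entry (A^⊗2)_ij equals the minimum over all length-2 walks i = v_0 → v_1 → … → v_2 = j of Σ_t A[v_t][v_{t+1}]. For example, for (i, j) = (0, 1) we minimise over 2 possible intermediate vertex sequences; the minimum is 1, attained along the walk 0 → 1 → 1.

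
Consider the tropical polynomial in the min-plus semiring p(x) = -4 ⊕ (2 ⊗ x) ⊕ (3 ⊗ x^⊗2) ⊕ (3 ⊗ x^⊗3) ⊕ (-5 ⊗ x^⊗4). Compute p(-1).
p(-1) = -9

A tropical monomial a ⊗ x^⊗i evaluates to a + i · x. Evaluating each term at x = -1:
  Term 0 contributes -4 + 0 · -1 = -4
  Term 1 contributes 2 + 1 · -1 = 1
  Term 2 contributes 3 + 2 · -1 = 1
  Term 3 contributes 3 + 3 · -1 = 0
  Term 4 contributes -5 + 4 · -1 = -9
p(-1) = ⊕ of these = min[-4, 1, 1, 0, -9] = -9.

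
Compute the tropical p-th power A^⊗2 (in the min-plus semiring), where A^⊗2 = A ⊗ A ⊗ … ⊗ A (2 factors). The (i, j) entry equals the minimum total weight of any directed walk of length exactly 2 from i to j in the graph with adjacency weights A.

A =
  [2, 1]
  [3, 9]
A^⊗2 =
  [4, 3]
  [5, 4]

Each entry (A^⊗2)_ij equals the minimum over all length-2 walks i = v_0 → v_1 → … → v_2 = j of Σ_t A[v_t][v_{t+1}]. For example, for (i, j) = (0, 1) we minimise over 2 possible intermediate vertex sequences; the minimum is 3, attained along the walk 0 → 0 → 1.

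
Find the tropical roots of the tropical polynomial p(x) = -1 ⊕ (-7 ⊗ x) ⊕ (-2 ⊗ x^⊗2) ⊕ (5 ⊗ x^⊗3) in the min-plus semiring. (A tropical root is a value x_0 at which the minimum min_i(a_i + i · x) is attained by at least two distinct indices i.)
Roots: {-7, -5, 6}

Each tropical root is a break point of the lower envelope of the lines y = a_i + i · x (there are 4 lines, with slopes 0, 1, ..., 3). Only the lines that attain the minimum somewhere contribute to roots; other lines are dominated. Here the surviving (envelope) indices are i = 3, i = 2, i = 1, i = 0.
Intersections between consecutive envelope lines give the roots: for adjacent envelope indices i < j the intersection is x = (a_i − a_j) / (j − i). Reading off the sorted break points: {-7, -5, 6}.
Verification: at each break x_0, at least two indices attain the minimum of min_i(a_i + i · x_0).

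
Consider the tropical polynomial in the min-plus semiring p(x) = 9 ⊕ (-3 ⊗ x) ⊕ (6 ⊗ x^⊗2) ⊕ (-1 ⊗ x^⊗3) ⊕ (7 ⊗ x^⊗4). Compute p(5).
p(5) = 2

A tropical monomial a ⊗ x^⊗i evaluates to a + i · x. Evaluating each term at x = 5:
  Term 0 contributes 9 + 0 · 5 = 9
  Term 1 contributes -3 + 1 · 5 = 2
  Term 2 contributes 6 + 2 · 5 = 16
  Term 3 contributes -1 + 3 · 5 = 14
  Term 4 contributes 7 + 4 · 5 = 27
p(5) = ⊕ of these = min[9, 2, 16, 14, 27] = 2.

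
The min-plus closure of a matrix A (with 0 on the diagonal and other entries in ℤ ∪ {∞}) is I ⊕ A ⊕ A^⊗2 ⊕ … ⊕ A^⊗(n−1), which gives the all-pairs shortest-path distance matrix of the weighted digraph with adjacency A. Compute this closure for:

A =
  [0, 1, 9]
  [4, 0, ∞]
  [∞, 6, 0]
Closure =
  [0, 1, 9]
  [4, 0, 13]
  [10, 6, 0]

This is the Floyd-Warshall all-pairs shortest-path computation. For each intermediate vertex k = 0, 1, …, 2, update dist[i][j] ← min(dist[i][j], dist[i][k] + dist[k][j]). The final matrix gives, for each (i, j), the minimum total weight of any directed path from i to j (possibly empty when i = j).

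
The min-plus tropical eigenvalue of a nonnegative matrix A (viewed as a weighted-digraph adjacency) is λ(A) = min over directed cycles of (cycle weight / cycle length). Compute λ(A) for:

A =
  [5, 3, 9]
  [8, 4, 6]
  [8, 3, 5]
λ(A) = 4

Enumerate directed cycles and compute their means (weight / length). Sample:
  cycle 0 → 0: weight = 5, length = 1, mean = 5/1 ≈ 5.000
  cycle 1 → 1: weight = 4, length = 1, mean = 4/1 ≈ 4.000
  cycle 2 → 2: weight = 5, length = 1, mean = 5/1 ≈ 5.000
  cycle 0 → 1 → 0: weight = 11, length = 2, mean = 11/2 ≈ 5.500
  cycle 0 → 2 → 0: weight = 17, length = 2, mean = 17/2 ≈ 8.500
  cycle 1 → 0 → 1: weight = 11, length = 2, mean = 11/2 ≈ 5.500
Minimum mean = 4.000, attained e.g. along the cycle 1 → 1 with weight 4 and length 1. So λ(A) = 4/1 = 4.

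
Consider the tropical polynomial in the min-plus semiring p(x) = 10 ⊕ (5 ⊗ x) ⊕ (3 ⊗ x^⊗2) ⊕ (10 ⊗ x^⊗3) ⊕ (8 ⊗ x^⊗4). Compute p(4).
p(4) = 9

A tropical monomial a ⊗ x^⊗i evaluates to a + i · x. Evaluating each term at x = 4:
  Term 0 contributes 10 + 0 · 4 = 10
  Term 1 contributes 5 + 1 · 4 = 9
  Term 2 contributes 3 + 2 · 4 = 11
  Term 3 contributes 10 + 3 · 4 = 22
  Term 4 contributes 8 + 4 · 4 = 24
p(4) = ⊕ of these = min[10, 9, 11, 22, 24] = 9.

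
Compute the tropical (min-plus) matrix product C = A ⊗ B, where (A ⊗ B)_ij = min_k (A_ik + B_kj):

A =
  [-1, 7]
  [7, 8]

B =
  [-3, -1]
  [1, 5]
A ⊗ B =
  [-4, -2]
  [4, 6]

Apply the min-plus product entry-by-entry:
  C[0][0] = min over k of (A[0][0] + B[0][0] = -1 + -3 = -4, A[0][1] + B[1][0] = 7 + 1 = 8) = -4 (attained at k = 0)
  C[0][1] = min over k of (A[0][0] + B[0][1] = -1 + -1 = -2, A[0][1] + B[1][1] = 7 + 5 = 12) = -2 (attained at k = 0)
  C[1][0] = min over k of (A[1][0] + B[0][0] = 7 + -3 = 4, A[1][1] + B[1][0] = 8 + 1 = 9) = 4 (attained at k = 0)
  C[1][1] = min over k of (A[1][0] + B[0][1] = 7 + -1 = 6, A[1][1] + B[1][1] = 8 + 5 = 13) = 6 (attained at k = 0)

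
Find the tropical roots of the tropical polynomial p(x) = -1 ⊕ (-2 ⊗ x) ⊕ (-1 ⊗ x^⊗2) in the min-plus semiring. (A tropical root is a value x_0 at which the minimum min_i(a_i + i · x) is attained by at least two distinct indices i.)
Roots: {-1, 1}

Each tropical root is a break point of the lower envelope of the lines y = a_i + i · x (there are 3 lines, with slopes 0, 1, ..., 2). Only the lines that attain the minimum somewhere contribute to roots; other lines are dominated. Here the surviving (envelope) indices are i = 2, i = 1, i = 0.
Intersections between consecutive envelope lines give the roots: for adjacent envelope indices i < j the intersection is x = (a_i − a_j) / (j − i). Reading off the sorted break points: {-1, 1}.
Verification: at each break x_0, at least two indices attain the minimum of min_i(a_i + i · x_0).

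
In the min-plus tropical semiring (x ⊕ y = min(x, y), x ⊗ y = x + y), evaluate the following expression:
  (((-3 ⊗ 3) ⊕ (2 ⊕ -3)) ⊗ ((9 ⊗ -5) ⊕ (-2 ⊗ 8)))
(((-3 ⊗ 3) ⊕ (2 ⊕ -3)) ⊗ ((9 ⊗ -5) ⊕ (-2 ⊗ 8))) = 1

Expand innermost to outermost. Recall ⊕ takes the minimum of its arguments and ⊗ takes their sum. Working out the expression (((-3 ⊗ 3) ⊕ (2 ⊕ -3)) ⊗ ((9 ⊗ -5) ⊕ (-2 ⊗ 8))) gives 1.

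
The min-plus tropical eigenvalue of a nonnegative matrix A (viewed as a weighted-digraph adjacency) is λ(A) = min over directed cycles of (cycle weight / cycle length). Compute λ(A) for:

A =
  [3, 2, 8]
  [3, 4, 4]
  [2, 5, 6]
λ(A) = 5/2

Enumerate directed cycles and compute their means (weight / length). Sample:
  cycle 0 → 0: weight = 3, length = 1, mean = 3/1 ≈ 3.000
  cycle 1 → 1: weight = 4, length = 1, mean = 4/1 ≈ 4.000
  cycle 2 → 2: weight = 6, length = 1, mean = 6/1 ≈ 6.000
  cycle 0 → 1 → 0: weight = 5, length = 2, mean = 5/2 ≈ 2.500
  cycle 0 → 2 → 0: weight = 10, length = 2, mean = 10/2 ≈ 5.000
  cycle 1 → 0 → 1: weight = 5, length = 2, mean = 5/2 ≈ 2.500
Minimum mean = 2.500, attained e.g. along the cycle 0 → 1 → 0 with weight 5 and length 2. So λ(A) = 5/2 = 5/2.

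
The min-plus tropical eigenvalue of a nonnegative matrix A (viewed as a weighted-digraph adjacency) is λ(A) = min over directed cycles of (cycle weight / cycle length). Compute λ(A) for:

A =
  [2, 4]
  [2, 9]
λ(A) = 2

Enumerate directed cycles and compute their means (weight / length). Sample:
  cycle 0 → 0: weight = 2, length = 1, mean = 2/1 ≈ 2.000
  cycle 1 → 1: weight = 9, length = 1, mean = 9/1 ≈ 9.000
  cycle 0 → 1 → 0: weight = 6, length = 2, mean = 6/2 ≈ 3.000
  cycle 1 → 0 → 1: weight = 6, length = 2, mean = 6/2 ≈ 3.000
Minimum mean = 2.000, attained e.g. along the cycle 0 → 0 with weight 2 and length 1. So λ(A) = 2/1 = 2.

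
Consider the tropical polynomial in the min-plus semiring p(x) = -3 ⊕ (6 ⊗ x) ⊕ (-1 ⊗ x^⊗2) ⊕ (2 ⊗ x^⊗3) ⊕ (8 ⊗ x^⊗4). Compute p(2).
p(2) = -3

A tropical monomial a ⊗ x^⊗i evaluates to a + i · x. Evaluating each term at x = 2:
  Term 0 contributes -3 + 0 · 2 = -3
  Term 1 contributes 6 + 1 · 2 = 8
  Term 2 contributes -1 + 2 · 2 = 3
  Term 3 contributes 2 + 3 · 2 = 8
  Term 4 contributes 8 + 4 · 2 = 16
p(2) = ⊕ of these = min[-3, 8, 3, 8, 16] = -3.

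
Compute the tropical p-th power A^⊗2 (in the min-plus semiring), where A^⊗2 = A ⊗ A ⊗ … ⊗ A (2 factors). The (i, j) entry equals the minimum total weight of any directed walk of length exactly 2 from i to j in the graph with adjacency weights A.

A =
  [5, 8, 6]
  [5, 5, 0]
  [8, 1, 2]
A^⊗2 =
  [10, 7, 8]
  [8, 1, 2]
  [6, 3, 1]

Each entry (A^⊗2)_ij equals the minimum over all length-2 walks i = v_0 → v_1 → … → v_2 = j of Σ_t A[v_t][v_{t+1}]. For example, for (i, j) = (0, 2) we minimise over 3 possible intermediate vertex sequences; the minimum is 8, attained along the walk 0 → 1 → 2.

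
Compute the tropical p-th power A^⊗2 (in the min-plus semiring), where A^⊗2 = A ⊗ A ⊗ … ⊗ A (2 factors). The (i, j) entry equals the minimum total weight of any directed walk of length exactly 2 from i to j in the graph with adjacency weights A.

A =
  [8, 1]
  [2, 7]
A^⊗2 =
  [3, 8]
  [9, 3]

Each entry (A^⊗2)_ij equals the minimum over all length-2 walks i = v_0 → v_1 → … → v_2 = j of Σ_t A[v_t][v_{t+1}]. For example, for (i, j) = (0, 1) we minimise over 2 possible intermediate vertex sequences; the minimum is 8, attained along the walk 0 → 1 → 1.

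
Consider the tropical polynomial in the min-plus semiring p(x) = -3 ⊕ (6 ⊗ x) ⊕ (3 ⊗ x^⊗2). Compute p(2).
p(2) = -3

A tropical monomial a ⊗ x^⊗i evaluates to a + i · x. Evaluating each term at x = 2:
  Term 0 contributes -3 + 0 · 2 = -3
  Term 1 contributes 6 + 1 · 2 = 8
  Term 2 contributes 3 + 2 · 2 = 7
p(2) = ⊕ of these = min[-3, 8, 7] = -3.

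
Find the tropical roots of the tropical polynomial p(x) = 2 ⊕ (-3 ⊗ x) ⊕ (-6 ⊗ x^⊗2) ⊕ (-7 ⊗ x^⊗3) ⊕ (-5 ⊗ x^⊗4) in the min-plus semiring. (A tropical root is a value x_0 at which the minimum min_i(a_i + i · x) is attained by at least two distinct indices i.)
Roots: {-2, 1, 3, 5}

Each tropical root is a break point of the lower envelope of the lines y = a_i + i · x (there are 5 lines, with slopes 0, 1, ..., 4). Only the lines that attain the minimum somewhere contribute to roots; other lines are dominated. Here the surviving (envelope) indices are i = 4, i = 3, i = 2, i = 1, i = 0.
Intersections between consecutive envelope lines give the roots: for adjacent envelope indices i < j the intersection is x = (a_i − a_j) / (j − i). Reading off the sorted break points: {-2, 1, 3, 5}.
Verification: at each break x_0, at least two indices attain the minimum of min_i(a_i + i · x_0).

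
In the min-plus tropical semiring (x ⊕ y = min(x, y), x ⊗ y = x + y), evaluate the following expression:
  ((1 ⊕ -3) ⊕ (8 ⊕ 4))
((1 ⊕ -3) ⊕ (8 ⊕ 4)) = -3

Expand innermost to outermost. Recall ⊕ takes the minimum of its arguments and ⊗ takes their sum. Working out the expression ((1 ⊕ -3) ⊕ (8 ⊕ 4)) gives -3.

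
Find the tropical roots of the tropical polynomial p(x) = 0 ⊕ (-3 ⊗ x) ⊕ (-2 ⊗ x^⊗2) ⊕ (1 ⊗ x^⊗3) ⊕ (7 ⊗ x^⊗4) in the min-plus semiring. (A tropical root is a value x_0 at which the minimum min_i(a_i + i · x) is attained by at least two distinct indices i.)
Roots: {-6, -3, -1, 3}

Each tropical root is a break point of the lower envelope of the lines y = a_i + i · x (there are 5 lines, with slopes 0, 1, ..., 4). Only the lines that attain the minimum somewhere contribute to roots; other lines are dominated. Here the surviving (envelope) indices are i = 4, i = 3, i = 2, i = 1, i = 0.
Intersections between consecutive envelope lines give the roots: for adjacent envelope indices i < j the intersection is x = (a_i − a_j) / (j − i). Reading off the sorted break points: {-6, -3, -1, 3}.
Verification: at each break x_0, at least two indices attain the minimum of min_i(a_i + i · x_0).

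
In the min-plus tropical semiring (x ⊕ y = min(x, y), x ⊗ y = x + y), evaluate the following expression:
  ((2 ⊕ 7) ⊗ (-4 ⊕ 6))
((2 ⊕ 7) ⊗ (-4 ⊕ 6)) = -2

Expand innermost to outermost. Recall ⊕ takes the minimum of its arguments and ⊗ takes their sum. Working out the expression ((2 ⊕ 7) ⊗ (-4 ⊕ 6)) gives -2.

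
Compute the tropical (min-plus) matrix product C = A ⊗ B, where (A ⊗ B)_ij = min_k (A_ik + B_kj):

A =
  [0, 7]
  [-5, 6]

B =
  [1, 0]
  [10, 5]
A ⊗ B =
  [1, 0]
  [-4, -5]

Apply the min-plus product entry-by-entry:
  C[0][0] = min over k of (A[0][0] + B[0][0] = 0 + 1 = 1, A[0][1] + B[1][0] = 7 + 10 = 17) = 1 (attained at k = 0)
  C[0][1] = min over k of (A[0][0] + B[0][1] = 0 + 0 = 0, A[0][1] + B[1][1] = 7 + 5 = 12) = 0 (attained at k = 0)
  C[1][0] = min over k of (A[1][0] + B[0][0] = -5 + 1 = -4, A[1][1] + B[1][0] = 6 + 10 = 16) = -4 (attained at k = 0)
  C[1][1] = min over k of (A[1][0] + B[0][1] = -5 + 0 = -5, A[1][1] + B[1][1] = 6 + 5 = 11) = -5 (attained at k = 0)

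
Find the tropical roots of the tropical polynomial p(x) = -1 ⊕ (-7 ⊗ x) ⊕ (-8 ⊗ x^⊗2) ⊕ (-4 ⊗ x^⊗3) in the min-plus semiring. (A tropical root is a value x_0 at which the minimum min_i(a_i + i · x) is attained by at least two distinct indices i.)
Roots: {-4, 1, 6}

Each tropical root is a break point of the lower envelope of the lines y = a_i + i · x (there are 4 lines, with slopes 0, 1, ..., 3). Only the lines that attain the minimum somewhere contribute to roots; other lines are dominated. Here the surviving (envelope) indices are i = 3, i = 2, i = 1, i = 0.
Intersections between consecutive envelope lines give the roots: for adjacent envelope indices i < j the intersection is x = (a_i − a_j) / (j − i). Reading off the sorted break points: {-4, 1, 6}.
Verification: at each break x_0, at least two indices attain the minimum of min_i(a_i + i · x_0).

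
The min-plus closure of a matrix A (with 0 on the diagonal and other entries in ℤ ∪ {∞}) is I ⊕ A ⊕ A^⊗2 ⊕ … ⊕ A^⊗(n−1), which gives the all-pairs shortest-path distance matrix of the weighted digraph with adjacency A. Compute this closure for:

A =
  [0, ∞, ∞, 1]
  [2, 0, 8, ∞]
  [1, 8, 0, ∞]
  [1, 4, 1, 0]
Closure =
  [0, 5, 2, 1]
  [2, 0, 4, 3]
  [1, 6, 0, 2]
  [1, 4, 1, 0]

This is the Floyd-Warshall all-pairs shortest-path computation. For each intermediate vertex k = 0, 1, …, 3, update dist[i][j] ← min(dist[i][j], dist[i][k] + dist[k][j]). The final matrix gives, for each (i, j), the minimum total weight of any directed path from i to j (possibly empty when i = j).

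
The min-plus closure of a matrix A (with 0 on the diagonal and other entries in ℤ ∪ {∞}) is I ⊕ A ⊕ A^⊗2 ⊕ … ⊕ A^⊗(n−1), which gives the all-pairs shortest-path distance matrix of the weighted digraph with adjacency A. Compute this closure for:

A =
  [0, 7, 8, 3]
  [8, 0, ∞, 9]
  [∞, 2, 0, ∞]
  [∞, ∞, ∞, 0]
Closure =
  [0, 7, 8, 3]
  [8, 0, 16, 9]
  [10, 2, 0, 11]
  [∞, ∞, ∞, 0]

This is the Floyd-Warshall all-pairs shortest-path computation. For each intermediate vertex k = 0, 1, …, 3, update dist[i][j] ← min(dist[i][j], dist[i][k] + dist[k][j]). The final matrix gives, for each (i, j), the minimum total weight of any directed path from i to j (possibly empty when i = j).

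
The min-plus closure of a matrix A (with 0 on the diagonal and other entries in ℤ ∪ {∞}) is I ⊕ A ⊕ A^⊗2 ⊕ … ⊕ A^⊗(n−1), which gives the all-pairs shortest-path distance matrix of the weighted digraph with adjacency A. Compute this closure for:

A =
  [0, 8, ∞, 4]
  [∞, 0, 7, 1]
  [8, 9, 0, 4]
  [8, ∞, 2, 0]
Closure =
  [0, 8, 6, 4]
  [9, 0, 3, 1]
  [8, 9, 0, 4]
  [8, 11, 2, 0]

This is the Floyd-Warshall all-pairs shortest-path computation. For each intermediate vertex k = 0, 1, …, 3, update dist[i][j] ← min(dist[i][j], dist[i][k] + dist[k][j]). The final matrix gives, for each (i, j), the minimum total weight of any directed path from i to j (possibly empty when i = j).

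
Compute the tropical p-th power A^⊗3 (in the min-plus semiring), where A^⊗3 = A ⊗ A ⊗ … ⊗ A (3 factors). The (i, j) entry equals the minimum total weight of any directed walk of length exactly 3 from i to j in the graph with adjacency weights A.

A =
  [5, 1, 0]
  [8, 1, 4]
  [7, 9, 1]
A^⊗3 =
  [8, 3, 2]
  [10, 3, 6]
  [9, 9, 3]

Each entry (A^⊗3)_ij equals the minimum over all length-3 walks i = v_0 → v_1 → … → v_3 = j of Σ_t A[v_t][v_{t+1}]. For example, for (i, j) = (0, 2) we minimise over 9 possible intermediate vertex sequences; the minimum is 2, attained along the walk 0 → 2 → 2 → 2.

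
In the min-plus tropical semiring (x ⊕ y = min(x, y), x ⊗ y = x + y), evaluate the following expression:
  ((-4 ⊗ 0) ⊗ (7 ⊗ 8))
((-4 ⊗ 0) ⊗ (7 ⊗ 8)) = 11

Expand innermost to outermost. Recall ⊕ takes the minimum of its arguments and ⊗ takes their sum. Working out the expression ((-4 ⊗ 0) ⊗ (7 ⊗ 8)) gives 11.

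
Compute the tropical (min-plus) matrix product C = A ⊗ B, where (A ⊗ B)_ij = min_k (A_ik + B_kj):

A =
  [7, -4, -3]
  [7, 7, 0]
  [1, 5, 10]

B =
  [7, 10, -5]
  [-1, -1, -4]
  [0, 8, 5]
A ⊗ B =
  [-5, -5, -8]
  [0, 6, 2]
  [4, 4, -4]

Apply the min-plus product entry-by-entry:
  C[0][0] = min over k of (A[0][0] + B[0][0] = 7 + 7 = 14, A[0][1] + B[1][0] = -4 + -1 = -5, A[0][2] + B[2][0] = -3 + 0 = -3) = -5 (attained at k = 1)
  C[0][1] = min over k of (A[0][0] + B[0][1] = 7 + 10 = 17, A[0][1] + B[1][1] = -4 + -1 = -5, A[0][2] + B[2][1] = -3 + 8 = 5) = -5 (attained at k = 1)
  C[0][2] = min over k of (A[0][0] + B[0][2] = 7 + -5 = 2, A[0][1] + B[1][2] = -4 + -4 = -8, A[0][2] + B[2][2] = -3 + 5 = 2) = -8 (attained at k = 1)
  C[1][0] = min over k of (A[1][0] + B[0][0] = 7 + 7 = 14, A[1][1] + B[1][0] = 7 + -1 = 6, A[1][2] + B[2][0] = 0 + 0 = 0) = 0 (attained at k = 2)
  C[1][1] = min over k of (A[1][0] + B[0][1] = 7 + 10 = 17, A[1][1] + B[1][1] = 7 + -1 = 6, A[1][2] + B[2][1] = 0 + 8 = 8) = 6 (attained at k = 1)
  C[1][2] = min over k of (A[1][0] + B[0][2] = 7 + -5 = 2, A[1][1] + B[1][2] = 7 + -4 = 3, A[1][2] + B[2][2] = 0 + 5 = 5) = 2 (attained at k = 0)
  C[2][0] = min over k of (A[2][0] + B[0][0] = 1 + 7 = 8, A[2][1] + B[1][0] = 5 + -1 = 4, A[2][2] + B[2][0] = 10 + 0 = 10) = 4 (attained at k = 1)
  C[2][1] = min over k of (A[2][0] + B[0][1] = 1 + 10 = 11, A[2][1] + B[1][1] = 5 + -1 = 4, A[2][2] + B[2][1] = 10 + 8 = 18) = 4 (attained at k = 1)
  C[2][2] = min over k of (A[2][0] + B[0][2] = 1 + -5 = -4, A[2][1] + B[1][2] = 5 + -4 = 1, A[2][2] + B[2][2] = 10 + 5 = 15) = -4 (attained at k = 0)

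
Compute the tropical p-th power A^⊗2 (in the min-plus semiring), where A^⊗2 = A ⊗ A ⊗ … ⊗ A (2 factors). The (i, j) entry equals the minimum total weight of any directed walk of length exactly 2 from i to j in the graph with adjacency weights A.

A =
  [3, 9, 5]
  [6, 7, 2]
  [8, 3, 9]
A^⊗2 =
  [6, 8, 8]
  [9, 5, 9]
  [9, 10, 5]

Each entry (A^⊗2)_ij equals the minimum over all length-2 walks i = v_0 → v_1 → … → v_2 = j of Σ_t A[v_t][v_{t+1}]. For example, for (i, j) = (0, 2) we minimise over 3 possible intermediate vertex sequences; the minimum is 8, attained along the walk 0 → 0 → 2.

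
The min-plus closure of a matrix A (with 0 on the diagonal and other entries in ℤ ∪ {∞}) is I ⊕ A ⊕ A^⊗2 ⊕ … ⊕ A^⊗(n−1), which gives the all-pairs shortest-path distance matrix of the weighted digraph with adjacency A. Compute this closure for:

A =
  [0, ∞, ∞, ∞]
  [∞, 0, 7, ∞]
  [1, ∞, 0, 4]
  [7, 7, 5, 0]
Closure =
  [0, ∞, ∞, ∞]
  [8, 0, 7, 11]
  [1, 11, 0, 4]
  [6, 7, 5, 0]

This is the Floyd-Warshall all-pairs shortest-path computation. For each intermediate vertex k = 0, 1, …, 3, update dist[i][j] ← min(dist[i][j], dist[i][k] + dist[k][j]). The final matrix gives, for each (i, j), the minimum total weight of any directed path from i to j (possibly empty when i = j).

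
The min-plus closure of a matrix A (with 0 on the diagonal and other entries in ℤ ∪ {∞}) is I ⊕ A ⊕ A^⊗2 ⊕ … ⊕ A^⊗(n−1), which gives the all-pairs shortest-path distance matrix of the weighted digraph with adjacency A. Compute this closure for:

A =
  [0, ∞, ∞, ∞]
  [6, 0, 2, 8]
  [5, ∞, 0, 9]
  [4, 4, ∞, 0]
Closure =
  [0, ∞, ∞, ∞]
  [6, 0, 2, 8]
  [5, 13, 0, 9]
  [4, 4, 6, 0]

This is the Floyd-Warshall all-pairs shortest-path computation. For each intermediate vertex k = 0, 1, …, 3, update dist[i][j] ← min(dist[i][j], dist[i][k] + dist[k][j]). The final matrix gives, for each (i, j), the minimum total weight of any directed path from i to j (possibly empty when i = j).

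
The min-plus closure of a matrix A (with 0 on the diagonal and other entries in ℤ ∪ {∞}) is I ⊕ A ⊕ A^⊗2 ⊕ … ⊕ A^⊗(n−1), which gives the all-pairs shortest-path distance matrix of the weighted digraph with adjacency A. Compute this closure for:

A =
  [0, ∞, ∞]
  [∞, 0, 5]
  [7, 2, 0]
Closure =
  [0, ∞, ∞]
  [12, 0, 5]
  [7, 2, 0]

This is the Floyd-Warshall all-pairs shortest-path computation. For each intermediate vertex k = 0, 1, …, 2, update dist[i][j] ← min(dist[i][j], dist[i][k] + dist[k][j]). The final matrix gives, for each (i, j), the minimum total weight of any directed path from i to j (possibly empty when i = j).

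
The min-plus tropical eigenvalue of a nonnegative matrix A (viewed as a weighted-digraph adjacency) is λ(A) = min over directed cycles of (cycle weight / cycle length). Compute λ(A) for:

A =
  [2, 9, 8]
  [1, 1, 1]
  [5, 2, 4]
λ(A) = 1

Enumerate directed cycles and compute their means (weight / length). Sample:
  cycle 0 → 0: weight = 2, length = 1, mean = 2/1 ≈ 2.000
  cycle 1 → 1: weight = 1, length = 1, mean = 1/1 ≈ 1.000
  cycle 2 → 2: weight = 4, length = 1, mean = 4/1 ≈ 4.000
  cycle 0 → 1 → 0: weight = 10, length = 2, mean = 10/2 ≈ 5.000
  cycle 0 → 2 → 0: weight = 13, length = 2, mean = 13/2 ≈ 6.500
  cycle 1 → 0 → 1: weight = 10, length = 2, mean = 10/2 ≈ 5.000
Minimum mean = 1.000, attained e.g. along the cycle 1 → 1 with weight 1 and length 1. So λ(A) = 1/1 = 1.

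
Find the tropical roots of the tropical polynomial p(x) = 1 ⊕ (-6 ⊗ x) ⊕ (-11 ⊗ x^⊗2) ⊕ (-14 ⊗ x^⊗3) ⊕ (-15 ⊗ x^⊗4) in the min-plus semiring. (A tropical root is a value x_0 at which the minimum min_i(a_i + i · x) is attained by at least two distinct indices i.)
Roots: {1, 3, 5, 7}

Each tropical root is a break point of the lower envelope of the lines y = a_i + i · x (there are 5 lines, with slopes 0, 1, ..., 4). Only the lines that attain the minimum somewhere contribute to roots; other lines are dominated. Here the surviving (envelope) indices are i = 4, i = 3, i = 2, i = 1, i = 0.
Intersections between consecutive envelope lines give the roots: for adjacent envelope indices i < j the intersection is x = (a_i − a_j) / (j − i). Reading off the sorted break points: {1, 3, 5, 7}.
Verification: at each break x_0, at least two indices attain the minimum of min_i(a_i + i · x_0).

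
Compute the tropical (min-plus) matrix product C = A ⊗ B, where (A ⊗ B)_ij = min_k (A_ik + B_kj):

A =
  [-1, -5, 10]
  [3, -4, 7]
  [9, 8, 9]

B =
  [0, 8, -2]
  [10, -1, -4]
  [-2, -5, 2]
A ⊗ B =
  [-1, -6, -9]
  [3, -5, -8]
  [7, 4, 4]

Apply the min-plus product entry-by-entry:
  C[0][0] = min over k of (A[0][0] + B[0][0] = -1 + 0 = -1, A[0][1] + B[1][0] = -5 + 10 = 5, A[0][2] + B[2][0] = 10 + -2 = 8) = -1 (attained at k = 0)
  C[0][1] = min over k of (A[0][0] + B[0][1] = -1 + 8 = 7, A[0][1] + B[1][1] = -5 + -1 = -6, A[0][2] + B[2][1] = 10 + -5 = 5) = -6 (attained at k = 1)
  C[0][2] = min over k of (A[0][0] + B[0][2] = -1 + -2 = -3, A[0][1] + B[1][2] = -5 + -4 = -9, A[0][2] + B[2][2] = 10 + 2 = 12) = -9 (attained at k = 1)
  C[1][0] = min over k of (A[1][0] + B[0][0] = 3 + 0 = 3, A[1][1] + B[1][0] = -4 + 10 = 6, A[1][2] + B[2][0] = 7 + -2 = 5) = 3 (attained at k = 0)
  C[1][1] = min over k of (A[1][0] + B[0][1] = 3 + 8 = 11, A[1][1] + B[1][1] = -4 + -1 = -5, A[1][2] + B[2][1] = 7 + -5 = 2) = -5 (attained at k = 1)
  C[1][2] = min over k of (A[1][0] + B[0][2] = 3 + -2 = 1, A[1][1] + B[1][2] = -4 + -4 = -8, A[1][2] + B[2][2] = 7 + 2 = 9) = -8 (attained at k = 1)
  C[2][0] = min over k of (A[2][0] + B[0][0] = 9 + 0 = 9, A[2][1] + B[1][0] = 8 + 10 = 18, A[2][2] + B[2][0] = 9 + -2 = 7) = 7 (attained at k = 2)
  C[2][1] = min over k of (A[2][0] + B[0][1] = 9 + 8 = 17, A[2][1] + B[1][1] = 8 + -1 = 7, A[2][2] + B[2][1] = 9 + -5 = 4) = 4 (attained at k = 2)
  C[2][2] = min over k of (A[2][0] + B[0][2] = 9 + -2 = 7, A[2][1] + B[1][2] = 8 + -4 = 4, A[2][2] + B[2][2] = 9 + 2 = 11) = 4 (attained at k = 1)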